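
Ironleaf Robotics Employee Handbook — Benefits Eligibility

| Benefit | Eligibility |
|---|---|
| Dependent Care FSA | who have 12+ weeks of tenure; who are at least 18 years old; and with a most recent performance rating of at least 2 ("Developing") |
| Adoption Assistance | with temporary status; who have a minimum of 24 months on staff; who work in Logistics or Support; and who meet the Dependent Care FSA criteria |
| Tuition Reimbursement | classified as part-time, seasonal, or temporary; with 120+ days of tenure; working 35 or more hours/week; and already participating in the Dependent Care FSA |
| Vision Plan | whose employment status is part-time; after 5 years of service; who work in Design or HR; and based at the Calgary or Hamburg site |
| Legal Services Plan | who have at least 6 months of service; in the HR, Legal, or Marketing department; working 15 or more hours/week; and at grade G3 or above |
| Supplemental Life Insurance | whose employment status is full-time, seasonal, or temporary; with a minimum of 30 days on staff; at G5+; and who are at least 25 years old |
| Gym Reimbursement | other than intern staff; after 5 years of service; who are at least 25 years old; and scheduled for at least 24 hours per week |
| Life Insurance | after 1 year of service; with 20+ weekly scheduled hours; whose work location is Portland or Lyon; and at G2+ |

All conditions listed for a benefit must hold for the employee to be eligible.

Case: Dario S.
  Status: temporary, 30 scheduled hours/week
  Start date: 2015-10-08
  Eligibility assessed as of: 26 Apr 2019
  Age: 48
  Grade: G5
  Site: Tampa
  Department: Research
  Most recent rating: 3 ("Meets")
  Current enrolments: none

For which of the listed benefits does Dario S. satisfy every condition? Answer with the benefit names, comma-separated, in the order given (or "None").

Service from 2015-10-08 to 26 Apr 2019: 1296 days.
Dependent Care FSA — service 1296 days ≥ 12 weeks (≈84 days) ✓; age 48 ≥ 18 ✓; rating 3 ≥ 2 ✓ → eligible.
Adoption Assistance — status temporary ✓; service 1296 days ≥ 24 months (≈720 days) ✓; dept Research ✗ → not eligible.
Tuition Reimbursement — status temporary ✓; service 1296 days ≥ 120 days ✓; 30 hrs/wk < 35 ✗ → not eligible.
Vision Plan — status temporary ✗ (requires part-time) → not eligible.
Legal Services Plan — service 1296 days ≥ 6 months (≈180 days) ✓; dept Research ✗ → not eligible.
Supplemental Life Insurance — status temporary ✓; service 1296 days ≥ 30 days ✓; grade G5 ≥ G5 ✓; age 48 ≥ 25 ✓ → eligible.
Gym Reimbursement — status temporary ✓ (not excluded); service 1296 days < 5 years (≈1825 days) ✗ → not eligible.
Life Insurance — service 1296 days ≥ 1 year (≈365 days) ✓; 30 hrs/wk ≥ 20 ✓; site Tampa ✗ (not Portland or Lyon) → not eligible.

Dependent Care FSA, Supplemental Life Insurance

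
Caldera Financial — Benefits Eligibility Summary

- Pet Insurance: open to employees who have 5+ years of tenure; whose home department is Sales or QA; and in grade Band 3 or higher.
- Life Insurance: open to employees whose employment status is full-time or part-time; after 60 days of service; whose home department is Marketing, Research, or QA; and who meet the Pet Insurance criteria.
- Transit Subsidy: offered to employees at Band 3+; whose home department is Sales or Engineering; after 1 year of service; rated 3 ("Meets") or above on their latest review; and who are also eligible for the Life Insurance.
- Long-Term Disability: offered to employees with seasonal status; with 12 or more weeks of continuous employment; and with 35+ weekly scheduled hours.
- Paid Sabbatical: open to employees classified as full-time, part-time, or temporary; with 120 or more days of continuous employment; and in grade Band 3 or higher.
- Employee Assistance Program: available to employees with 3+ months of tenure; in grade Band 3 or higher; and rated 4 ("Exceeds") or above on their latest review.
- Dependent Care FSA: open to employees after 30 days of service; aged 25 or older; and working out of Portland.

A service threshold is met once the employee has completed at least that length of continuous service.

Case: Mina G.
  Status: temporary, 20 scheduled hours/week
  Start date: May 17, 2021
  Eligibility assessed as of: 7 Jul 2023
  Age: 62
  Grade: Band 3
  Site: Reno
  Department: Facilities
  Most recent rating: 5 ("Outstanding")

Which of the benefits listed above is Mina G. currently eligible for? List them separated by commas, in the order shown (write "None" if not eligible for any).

Service from May 17, 2021 to 7 Jul 2023: 781 days.
Pet Insurance — service 781 days < 5 years (≈1825 days) ✗ → not eligible.
Life Insurance — status temporary ✗ (requires full-time or part-time) → not eligible.
Transit Subsidy — grade Band 3 ≥ Band 3 ✓; dept Facilities ✗ → not eligible.
Long-Term Disability — status temporary ✗ (requires seasonal) → not eligible.
Paid Sabbatical — status temporary ✓; service 781 days ≥ 120 days ✓; grade Band 3 ≥ Band 3 ✓ → eligible.
Employee Assistance Program — service 781 days ≥ 3 months (≈90 days) ✓; grade Band 3 ≥ Band 3 ✓; rating 5 ≥ 4 ✓ → eligible.
Dependent Care FSA — service 781 days ≥ 30 days ✓; age 62 ≥ 25 ✓; site Reno ✗ (not Portland) → not eligible.

Paid Sabbatical, Employee Assistance Program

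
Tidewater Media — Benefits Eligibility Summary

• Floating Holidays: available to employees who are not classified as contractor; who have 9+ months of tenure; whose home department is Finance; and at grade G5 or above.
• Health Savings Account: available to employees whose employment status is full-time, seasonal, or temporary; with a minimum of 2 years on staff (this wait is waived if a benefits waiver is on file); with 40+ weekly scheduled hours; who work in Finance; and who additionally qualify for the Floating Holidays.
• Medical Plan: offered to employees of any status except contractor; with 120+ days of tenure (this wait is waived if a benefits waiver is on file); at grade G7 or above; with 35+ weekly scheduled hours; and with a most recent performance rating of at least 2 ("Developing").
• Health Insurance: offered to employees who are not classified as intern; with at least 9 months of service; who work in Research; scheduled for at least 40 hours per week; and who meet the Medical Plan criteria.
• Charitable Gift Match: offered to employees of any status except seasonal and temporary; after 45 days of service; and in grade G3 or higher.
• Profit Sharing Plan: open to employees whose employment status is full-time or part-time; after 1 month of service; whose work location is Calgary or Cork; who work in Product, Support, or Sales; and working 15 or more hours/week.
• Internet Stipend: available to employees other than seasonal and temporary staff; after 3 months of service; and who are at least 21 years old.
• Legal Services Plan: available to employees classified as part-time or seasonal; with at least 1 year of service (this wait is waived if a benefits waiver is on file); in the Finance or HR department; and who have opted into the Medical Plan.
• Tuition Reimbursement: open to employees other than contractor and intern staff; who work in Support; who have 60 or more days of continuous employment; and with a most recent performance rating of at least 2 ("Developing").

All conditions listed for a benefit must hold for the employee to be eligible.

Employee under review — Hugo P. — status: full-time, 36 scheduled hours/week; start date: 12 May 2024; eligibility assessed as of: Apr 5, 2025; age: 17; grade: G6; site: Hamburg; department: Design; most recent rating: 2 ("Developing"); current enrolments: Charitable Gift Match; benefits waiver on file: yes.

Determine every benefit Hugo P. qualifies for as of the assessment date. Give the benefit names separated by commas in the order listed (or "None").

Charitable Gift Match

Service from 12 May 2024 to Apr 5, 2025: 328 days.
Floating Holidays — status full-time ✓ (not excluded); service 328 days ≥ 9 months (≈270 days) ✓; dept Design ✗ → not eligible.
Health Savings Account — status full-time ✓; benefits waiver on file ✓; 36 hrs/wk < 40 ✗ → not eligible.
Medical Plan — status full-time ✓ (not excluded); benefits waiver on file ✓; grade G6 < G7 ✗ → not eligible.
Health Insurance — status full-time ✓ (not excluded); service 328 days ≥ 9 months (≈270 days) ✓; dept Design ✗ → not eligible.
Charitable Gift Match — status full-time ✓ (not excluded); service 328 days ≥ 45 days ✓; grade G6 ≥ G3 ✓ → eligible.
Profit Sharing Plan — status full-time ✓; service 328 days ≥ 1 month (≈30 days) ✓; site Hamburg ✗ (not Calgary or Cork) → not eligible.
Internet Stipend — status full-time ✓ (not excluded); service 328 days ≥ 3 months (≈90 days) ✓; age 17 < 21 ✗ → not eligible.
Legal Services Plan — status full-time ✗ (requires part-time or seasonal) → not eligible.
Tuition Reimbursement — status full-time ✓ (not excluded); dept Design ✗ → not eligible.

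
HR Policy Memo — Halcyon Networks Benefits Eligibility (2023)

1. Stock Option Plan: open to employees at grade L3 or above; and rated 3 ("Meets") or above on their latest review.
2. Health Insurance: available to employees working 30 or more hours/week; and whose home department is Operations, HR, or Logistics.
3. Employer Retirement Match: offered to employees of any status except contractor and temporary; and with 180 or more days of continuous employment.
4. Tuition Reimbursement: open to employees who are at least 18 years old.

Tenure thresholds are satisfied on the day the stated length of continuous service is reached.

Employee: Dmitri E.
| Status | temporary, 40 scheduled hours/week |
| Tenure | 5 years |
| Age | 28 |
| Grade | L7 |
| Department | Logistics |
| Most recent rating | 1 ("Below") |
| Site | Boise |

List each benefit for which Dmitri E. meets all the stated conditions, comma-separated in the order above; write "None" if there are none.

Stock Option Plan — grade L7 ≥ L3 ✓; rating 1 < 3 ✗ → not eligible.
Health Insurance — 40 hrs/wk ≥ 30 ✓; dept Logistics ✓ → eligible.
Employer Retirement Match — status temporary ✗ (excluded) → not eligible.
Tuition Reimbursement — age 28 ≥ 18 ✓ → eligible.

Health Insurance, Tuition Reimbursement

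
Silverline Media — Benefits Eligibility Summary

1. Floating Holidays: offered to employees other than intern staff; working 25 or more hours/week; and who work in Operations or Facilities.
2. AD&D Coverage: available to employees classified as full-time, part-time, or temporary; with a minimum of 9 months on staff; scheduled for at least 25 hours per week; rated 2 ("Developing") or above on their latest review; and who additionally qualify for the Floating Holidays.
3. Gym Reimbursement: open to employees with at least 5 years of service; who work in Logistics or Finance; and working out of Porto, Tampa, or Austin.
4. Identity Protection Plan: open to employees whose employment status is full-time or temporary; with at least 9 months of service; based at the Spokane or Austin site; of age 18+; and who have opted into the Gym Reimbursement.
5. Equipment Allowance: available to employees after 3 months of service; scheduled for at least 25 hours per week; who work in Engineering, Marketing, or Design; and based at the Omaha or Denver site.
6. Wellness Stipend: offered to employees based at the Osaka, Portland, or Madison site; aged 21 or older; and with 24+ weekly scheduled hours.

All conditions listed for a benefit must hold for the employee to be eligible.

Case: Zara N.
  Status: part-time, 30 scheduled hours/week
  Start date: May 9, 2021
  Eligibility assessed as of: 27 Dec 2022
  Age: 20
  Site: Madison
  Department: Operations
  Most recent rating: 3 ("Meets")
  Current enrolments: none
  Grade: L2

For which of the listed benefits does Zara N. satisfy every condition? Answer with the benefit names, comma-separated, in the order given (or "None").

Floating Holidays, AD&D Coverage

Service from May 9, 2021 to 27 Dec 2022: 597 days.
Floating Holidays — status part-time ✓ (not excluded); 30 hrs/wk ≥ 25 ✓; dept Operations ✓ → eligible.
AD&D Coverage — status part-time ✓; service 597 days ≥ 9 months (≈270 days) ✓; 30 hrs/wk ≥ 25 ✓; rating 3 ≥ 2 ✓; eligible for Floating Holidays ✓ → eligible.
Gym Reimbursement — service 597 days < 5 years (≈1825 days) ✗ → not eligible.
Identity Protection Plan — status part-time ✗ (requires full-time or temporary) → not eligible.
Equipment Allowance — service 597 days ≥ 3 months (≈90 days) ✓; 30 hrs/wk ≥ 25 ✓; dept Operations ✗ → not eligible.
Wellness Stipend — site Madison ✓; age 20 < 21 ✗ → not eligible.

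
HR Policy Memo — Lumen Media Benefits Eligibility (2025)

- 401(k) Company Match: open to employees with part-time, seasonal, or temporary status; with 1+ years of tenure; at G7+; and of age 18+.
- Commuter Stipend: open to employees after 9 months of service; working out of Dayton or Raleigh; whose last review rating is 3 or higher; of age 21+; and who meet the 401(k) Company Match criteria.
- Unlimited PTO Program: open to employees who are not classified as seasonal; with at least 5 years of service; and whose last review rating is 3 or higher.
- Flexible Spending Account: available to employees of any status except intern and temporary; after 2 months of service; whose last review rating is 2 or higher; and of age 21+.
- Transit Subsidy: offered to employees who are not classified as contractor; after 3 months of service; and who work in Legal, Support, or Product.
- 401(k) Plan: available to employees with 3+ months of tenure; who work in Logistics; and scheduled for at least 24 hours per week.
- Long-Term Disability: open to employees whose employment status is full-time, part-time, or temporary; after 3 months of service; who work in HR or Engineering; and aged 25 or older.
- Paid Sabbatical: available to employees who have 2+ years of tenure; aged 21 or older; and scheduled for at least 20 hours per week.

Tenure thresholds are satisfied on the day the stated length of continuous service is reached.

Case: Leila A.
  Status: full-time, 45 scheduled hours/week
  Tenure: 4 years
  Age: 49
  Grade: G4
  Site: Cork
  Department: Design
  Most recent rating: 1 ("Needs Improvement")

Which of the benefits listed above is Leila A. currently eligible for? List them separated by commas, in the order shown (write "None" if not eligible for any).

Paid Sabbatical

401(k) Company Match — status full-time ✗ (requires part-time, seasonal, or temporary) → not eligible.
Commuter Stipend — service 4 years ≥ 9 months (≈270 days) ✓; site Cork ✗ (not Dayton or Raleigh) → not eligible.
Unlimited PTO Program — status full-time ✓ (not excluded); service 4 years < 5 years ✗ → not eligible.
Flexible Spending Account — status full-time ✓ (not excluded); service 4 years ≥ 2 months (≈60 days) ✓; rating 1 < 2 ✗ → not eligible.
Transit Subsidy — status full-time ✓ (not excluded); service 4 years ≥ 3 months (≈90 days) ✓; dept Design ✗ → not eligible.
401(k) Plan — service 4 years ≥ 3 months (≈90 days) ✓; dept Design ✗ → not eligible.
Long-Term Disability — status full-time ✓; service 4 years ≥ 3 months (≈90 days) ✓; dept Design ✗ → not eligible.
Paid Sabbatical — service 4 years ≥ 2 years ✓; age 49 ≥ 21 ✓; 45 hrs/wk ≥ 20 ✓ → eligible.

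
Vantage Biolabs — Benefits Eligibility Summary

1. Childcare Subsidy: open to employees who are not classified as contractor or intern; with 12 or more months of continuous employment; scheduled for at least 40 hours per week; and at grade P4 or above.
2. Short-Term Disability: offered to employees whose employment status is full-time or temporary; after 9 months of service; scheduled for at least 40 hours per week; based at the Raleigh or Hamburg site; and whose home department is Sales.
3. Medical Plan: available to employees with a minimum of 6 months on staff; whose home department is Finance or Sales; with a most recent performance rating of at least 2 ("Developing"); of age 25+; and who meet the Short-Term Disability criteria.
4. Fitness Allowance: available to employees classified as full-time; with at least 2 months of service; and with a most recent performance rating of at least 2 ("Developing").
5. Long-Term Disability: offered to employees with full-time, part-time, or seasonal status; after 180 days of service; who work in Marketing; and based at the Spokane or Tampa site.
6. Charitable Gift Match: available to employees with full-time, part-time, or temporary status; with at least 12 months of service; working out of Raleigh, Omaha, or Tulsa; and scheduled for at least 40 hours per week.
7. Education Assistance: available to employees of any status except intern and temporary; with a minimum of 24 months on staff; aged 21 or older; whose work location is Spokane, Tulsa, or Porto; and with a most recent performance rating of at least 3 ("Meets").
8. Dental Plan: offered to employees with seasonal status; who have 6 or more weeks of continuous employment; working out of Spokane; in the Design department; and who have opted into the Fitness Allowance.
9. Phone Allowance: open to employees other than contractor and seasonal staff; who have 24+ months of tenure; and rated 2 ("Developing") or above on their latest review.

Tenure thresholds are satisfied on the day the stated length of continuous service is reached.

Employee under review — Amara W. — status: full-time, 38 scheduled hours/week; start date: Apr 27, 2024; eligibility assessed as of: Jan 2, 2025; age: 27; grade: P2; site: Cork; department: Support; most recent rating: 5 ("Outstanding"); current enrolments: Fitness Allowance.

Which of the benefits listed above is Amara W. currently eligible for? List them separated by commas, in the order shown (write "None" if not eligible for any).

Fitness Allowance

Service from Apr 27, 2024 to Jan 2, 2025: 250 days.
Childcare Subsidy — status full-time ✓ (not excluded); service 250 days < 12 months (≈360 days) ✗ → not eligible.
Short-Term Disability — status full-time ✓; service 250 days < 9 months (≈270 days) ✗ → not eligible.
Medical Plan — service 250 days ≥ 6 months (≈180 days) ✓; dept Support ✗ → not eligible.
Fitness Allowance — status full-time ✓; service 250 days ≥ 2 months (≈60 days) ✓; rating 5 ≥ 2 ✓ → eligible.
Long-Term Disability — status full-time ✓; service 250 days ≥ 180 days ✓; dept Support ✗ → not eligible.
Charitable Gift Match — status full-time ✓; service 250 days < 12 months (≈360 days) ✗ → not eligible.
Education Assistance — status full-time ✓ (not excluded); service 250 days < 24 months (≈720 days) ✗ → not eligible.
Dental Plan — status full-time ✗ (requires seasonal) → not eligible.
Phone Allowance — status full-time ✓ (not excluded); service 250 days < 24 months (≈720 days) ✗ → not eligible.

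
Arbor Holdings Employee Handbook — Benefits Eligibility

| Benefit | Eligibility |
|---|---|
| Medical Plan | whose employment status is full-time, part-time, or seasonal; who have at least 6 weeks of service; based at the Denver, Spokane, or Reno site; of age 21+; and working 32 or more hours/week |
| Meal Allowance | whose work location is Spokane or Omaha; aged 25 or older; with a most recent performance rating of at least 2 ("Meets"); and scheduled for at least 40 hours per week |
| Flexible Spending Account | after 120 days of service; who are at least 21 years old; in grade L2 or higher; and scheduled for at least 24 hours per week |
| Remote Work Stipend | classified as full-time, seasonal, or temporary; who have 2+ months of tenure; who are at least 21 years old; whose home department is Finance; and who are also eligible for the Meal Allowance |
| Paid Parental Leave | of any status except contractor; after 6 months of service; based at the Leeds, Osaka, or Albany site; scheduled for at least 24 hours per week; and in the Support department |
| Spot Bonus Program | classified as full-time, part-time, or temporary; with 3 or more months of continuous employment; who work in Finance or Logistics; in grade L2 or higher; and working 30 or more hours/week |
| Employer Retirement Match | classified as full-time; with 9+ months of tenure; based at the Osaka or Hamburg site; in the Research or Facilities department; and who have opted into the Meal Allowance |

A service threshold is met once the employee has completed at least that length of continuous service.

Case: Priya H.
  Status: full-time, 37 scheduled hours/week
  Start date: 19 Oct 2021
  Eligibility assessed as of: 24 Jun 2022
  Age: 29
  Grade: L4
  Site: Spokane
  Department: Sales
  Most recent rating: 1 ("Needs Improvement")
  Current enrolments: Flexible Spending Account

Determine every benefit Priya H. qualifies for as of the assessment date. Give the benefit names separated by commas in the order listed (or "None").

Service from 19 Oct 2021 to 24 Jun 2022: 248 days.
Medical Plan — status full-time ✓; service 248 days ≥ 6 weeks (≈42 days) ✓; site Spokane ✓; age 29 ≥ 21 ✓; 37 hrs/wk ≥ 32 ✓ → eligible.
Meal Allowance — site Spokane ✓; age 29 ≥ 25 ✓; rating 1 < 2 ✗ → not eligible.
Flexible Spending Account — service 248 days ≥ 120 days ✓; age 29 ≥ 21 ✓; grade L4 ≥ L2 ✓; 37 hrs/wk ≥ 24 ✓ → eligible.
Remote Work Stipend — status full-time ✓; service 248 days ≥ 2 months (≈60 days) ✓; age 29 ≥ 21 ✓; dept Sales ✗ → not eligible.
Paid Parental Leave — status full-time ✓ (not excluded); service 248 days ≥ 6 months (≈180 days) ✓; site Spokane ✗ (not Leeds, Osaka, or Albany) → not eligible.
Spot Bonus Program — status full-time ✓; service 248 days ≥ 3 months (≈90 days) ✓; dept Sales ✗ → not eligible.
Employer Retirement Match — status full-time ✓; service 248 days < 9 months (≈270 days) ✗ → not eligible.

Medical Plan, Flexible Spending Account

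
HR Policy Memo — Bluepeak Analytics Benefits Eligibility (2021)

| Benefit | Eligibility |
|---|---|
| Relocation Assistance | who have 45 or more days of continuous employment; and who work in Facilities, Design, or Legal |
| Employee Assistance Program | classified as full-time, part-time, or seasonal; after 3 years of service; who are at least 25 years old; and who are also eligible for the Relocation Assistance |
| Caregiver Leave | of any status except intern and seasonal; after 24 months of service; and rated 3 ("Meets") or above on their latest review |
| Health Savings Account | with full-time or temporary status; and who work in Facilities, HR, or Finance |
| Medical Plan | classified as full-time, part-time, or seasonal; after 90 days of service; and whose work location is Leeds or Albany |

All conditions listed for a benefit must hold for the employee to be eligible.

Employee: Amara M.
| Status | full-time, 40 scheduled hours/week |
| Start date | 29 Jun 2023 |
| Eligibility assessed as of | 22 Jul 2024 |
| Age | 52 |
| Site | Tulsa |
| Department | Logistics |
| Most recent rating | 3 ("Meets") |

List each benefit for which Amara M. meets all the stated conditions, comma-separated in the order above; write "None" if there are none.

Service from 29 Jun 2023 to 22 Jul 2024: 389 days.
Relocation Assistance — service 389 days ≥ 45 days ✓; dept Logistics ✗ → not eligible.
Employee Assistance Program — status full-time ✓; service 389 days < 3 years (≈1095 days) ✗ → not eligible.
Caregiver Leave — status full-time ✓ (not excluded); service 389 days < 24 months (≈720 days) ✗ → not eligible.
Health Savings Account — status full-time ✓; dept Logistics ✗ → not eligible.
Medical Plan — status full-time ✓; service 389 days ≥ 90 days ✓; site Tulsa ✗ (not Leeds or Albany) → not eligible.

None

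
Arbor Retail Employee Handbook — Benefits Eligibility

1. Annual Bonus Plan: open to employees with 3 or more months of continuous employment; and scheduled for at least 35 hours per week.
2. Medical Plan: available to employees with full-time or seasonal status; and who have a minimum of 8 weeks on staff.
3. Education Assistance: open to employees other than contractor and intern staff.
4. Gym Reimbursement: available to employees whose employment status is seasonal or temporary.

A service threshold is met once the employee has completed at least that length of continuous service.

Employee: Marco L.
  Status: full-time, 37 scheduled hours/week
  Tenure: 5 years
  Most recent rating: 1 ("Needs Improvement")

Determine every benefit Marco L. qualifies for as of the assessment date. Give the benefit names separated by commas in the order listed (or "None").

Annual Bonus Plan, Medical Plan, Education Assistance

Annual Bonus Plan — service 5 years ≥ 3 months (≈90 days) ✓; 37 hrs/wk ≥ 35 ✓ → eligible.
Medical Plan — status full-time ✓; service 5 years ≥ 8 weeks (≈56 days) ✓ → eligible.
Education Assistance — status full-time ✓ (not excluded) → eligible.
Gym Reimbursement — status full-time ✗ (requires seasonal or temporary) → not eligible.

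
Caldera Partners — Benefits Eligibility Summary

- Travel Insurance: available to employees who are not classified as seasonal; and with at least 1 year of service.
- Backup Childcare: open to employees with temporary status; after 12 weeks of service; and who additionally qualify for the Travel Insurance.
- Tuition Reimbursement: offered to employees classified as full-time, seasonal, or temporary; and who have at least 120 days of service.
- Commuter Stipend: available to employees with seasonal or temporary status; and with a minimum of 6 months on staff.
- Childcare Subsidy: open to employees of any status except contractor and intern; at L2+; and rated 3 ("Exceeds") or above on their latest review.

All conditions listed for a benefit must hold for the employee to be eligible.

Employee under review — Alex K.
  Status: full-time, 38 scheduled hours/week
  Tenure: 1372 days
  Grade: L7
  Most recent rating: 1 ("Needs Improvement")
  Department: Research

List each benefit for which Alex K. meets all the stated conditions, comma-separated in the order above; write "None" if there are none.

Travel Insurance, Tuition Reimbursement

Travel Insurance — status full-time ✓ (not excluded); service 1372 days ≥ 1 year (≈365 days) ✓ → eligible.
Backup Childcare — status full-time ✗ (requires temporary) → not eligible.
Tuition Reimbursement — status full-time ✓; service 1372 days ≥ 120 days ✓ → eligible.
Commuter Stipend — status full-time ✗ (requires seasonal or temporary) → not eligible.
Childcare Subsidy — status full-time ✓ (not excluded); grade L7 ≥ L2 ✓; rating 1 < 3 ✗ → not eligible.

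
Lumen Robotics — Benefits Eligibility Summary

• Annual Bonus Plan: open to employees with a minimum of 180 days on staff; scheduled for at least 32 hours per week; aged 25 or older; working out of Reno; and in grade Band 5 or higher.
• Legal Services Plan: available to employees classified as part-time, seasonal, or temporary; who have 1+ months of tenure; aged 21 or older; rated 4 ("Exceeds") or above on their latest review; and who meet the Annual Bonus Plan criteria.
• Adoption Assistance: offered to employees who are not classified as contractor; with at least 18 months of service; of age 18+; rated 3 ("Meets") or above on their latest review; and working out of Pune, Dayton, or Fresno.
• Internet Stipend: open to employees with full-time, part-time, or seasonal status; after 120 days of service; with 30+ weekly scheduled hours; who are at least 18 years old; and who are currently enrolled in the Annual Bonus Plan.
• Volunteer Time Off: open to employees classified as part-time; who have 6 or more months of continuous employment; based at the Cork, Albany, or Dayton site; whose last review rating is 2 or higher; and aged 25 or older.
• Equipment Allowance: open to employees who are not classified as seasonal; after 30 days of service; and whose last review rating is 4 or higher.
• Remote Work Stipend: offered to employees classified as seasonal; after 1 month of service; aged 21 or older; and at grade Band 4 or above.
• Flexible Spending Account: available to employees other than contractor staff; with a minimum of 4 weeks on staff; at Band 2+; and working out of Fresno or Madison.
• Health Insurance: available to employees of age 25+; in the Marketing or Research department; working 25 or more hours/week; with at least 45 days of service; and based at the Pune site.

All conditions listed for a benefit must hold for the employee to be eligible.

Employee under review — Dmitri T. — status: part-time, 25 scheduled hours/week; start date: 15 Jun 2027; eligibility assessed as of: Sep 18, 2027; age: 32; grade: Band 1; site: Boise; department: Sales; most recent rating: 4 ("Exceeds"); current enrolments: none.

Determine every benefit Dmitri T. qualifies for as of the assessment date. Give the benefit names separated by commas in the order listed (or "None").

Equipment Allowance

Service from 15 Jun 2027 to Sep 18, 2027: 95 days.
Annual Bonus Plan — service 95 days < 180 days ✗ → not eligible.
Legal Services Plan — status part-time ✓; service 95 days ≥ 1 month (≈30 days) ✓; age 32 ≥ 21 ✓; rating 4 ≥ 4 ✓; not eligible for Annual Bonus Plan ✗ → not eligible.
Adoption Assistance — status part-time ✓ (not excluded); service 95 days < 18 months (≈540 days) ✗ → not eligible.
Internet Stipend — status part-time ✓; service 95 days < 120 days ✗ → not eligible.
Volunteer Time Off — status part-time ✓; service 95 days < 6 months (≈180 days) ✗ → not eligible.
Equipment Allowance — status part-time ✓ (not excluded); service 95 days ≥ 30 days ✓; rating 4 ≥ 4 ✓ → eligible.
Remote Work Stipend — status part-time ✗ (requires seasonal) → not eligible.
Flexible Spending Account — status part-time ✓ (not excluded); service 95 days ≥ 4 weeks (≈28 days) ✓; grade Band 1 < Band 2 ✗ → not eligible.
Health Insurance — age 32 ≥ 25 ✓; dept Sales ✗ → not eligible.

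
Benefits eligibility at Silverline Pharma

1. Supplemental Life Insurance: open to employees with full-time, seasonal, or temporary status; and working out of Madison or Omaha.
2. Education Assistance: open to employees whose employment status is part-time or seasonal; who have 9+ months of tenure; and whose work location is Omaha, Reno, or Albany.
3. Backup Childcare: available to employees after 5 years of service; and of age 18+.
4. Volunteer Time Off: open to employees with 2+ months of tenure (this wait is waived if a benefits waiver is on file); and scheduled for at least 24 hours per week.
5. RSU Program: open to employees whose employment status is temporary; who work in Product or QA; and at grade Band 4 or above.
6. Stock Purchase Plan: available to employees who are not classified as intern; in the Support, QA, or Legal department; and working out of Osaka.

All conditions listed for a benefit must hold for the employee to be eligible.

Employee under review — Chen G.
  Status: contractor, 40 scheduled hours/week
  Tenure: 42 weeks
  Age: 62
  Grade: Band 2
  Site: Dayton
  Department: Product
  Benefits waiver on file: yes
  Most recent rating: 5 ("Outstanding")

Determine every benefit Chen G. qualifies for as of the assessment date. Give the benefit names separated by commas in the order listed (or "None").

Supplemental Life Insurance — status contractor ✗ (requires full-time, seasonal, or temporary) → not eligible.
Education Assistance — status contractor ✗ (requires part-time or seasonal) → not eligible.
Backup Childcare — service 42 weeks < 5 years (≈1825 days) ✗ → not eligible.
Volunteer Time Off — benefits waiver on file ✓; 40 hrs/wk ≥ 24 ✓ → eligible.
RSU Program — status contractor ✗ (requires temporary) → not eligible.
Stock Purchase Plan — status contractor ✓ (not excluded); dept Product ✗ → not eligible.

Volunteer Time Off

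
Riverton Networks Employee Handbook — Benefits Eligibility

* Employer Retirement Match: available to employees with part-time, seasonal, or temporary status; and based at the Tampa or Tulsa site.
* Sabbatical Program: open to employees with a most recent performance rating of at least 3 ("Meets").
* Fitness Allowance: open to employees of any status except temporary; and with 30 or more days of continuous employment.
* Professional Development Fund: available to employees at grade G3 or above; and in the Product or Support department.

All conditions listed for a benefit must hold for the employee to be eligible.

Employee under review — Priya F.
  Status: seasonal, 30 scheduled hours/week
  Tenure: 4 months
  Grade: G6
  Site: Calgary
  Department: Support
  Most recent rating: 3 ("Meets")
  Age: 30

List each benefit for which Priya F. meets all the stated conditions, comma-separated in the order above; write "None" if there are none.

Sabbatical Program, Fitness Allowance, Professional Development Fund

Employer Retirement Match — status seasonal ✓; site Calgary ✗ (not Tampa or Tulsa) → not eligible.
Sabbatical Program — rating 3 ≥ 3 ✓ → eligible.
Fitness Allowance — status seasonal ✓ (not excluded); service 4 months ≥ 30 days ✓ → eligible.
Professional Development Fund — grade G6 ≥ G3 ✓; dept Support ✓ → eligible.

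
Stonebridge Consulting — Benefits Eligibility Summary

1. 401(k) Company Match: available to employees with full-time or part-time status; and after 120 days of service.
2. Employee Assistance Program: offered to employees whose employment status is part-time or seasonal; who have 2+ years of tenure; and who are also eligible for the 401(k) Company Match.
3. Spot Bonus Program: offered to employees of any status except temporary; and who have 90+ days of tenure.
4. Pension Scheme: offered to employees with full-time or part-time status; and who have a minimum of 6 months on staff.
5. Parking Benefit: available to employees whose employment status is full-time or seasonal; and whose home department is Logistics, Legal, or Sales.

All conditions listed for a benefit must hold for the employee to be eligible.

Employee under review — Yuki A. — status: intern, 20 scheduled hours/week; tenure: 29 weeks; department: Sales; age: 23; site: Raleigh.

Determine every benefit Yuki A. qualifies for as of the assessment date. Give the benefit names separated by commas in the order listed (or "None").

Spot Bonus Program

401(k) Company Match — status intern ✗ (requires full-time or part-time) → not eligible.
Employee Assistance Program — status intern ✗ (requires part-time or seasonal) → not eligible.
Spot Bonus Program — status intern ✓ (not excluded); service 29 weeks ≥ 90 days ✓ → eligible.
Pension Scheme — status intern ✗ (requires full-time or part-time) → not eligible.
Parking Benefit — status intern ✗ (requires full-time or seasonal) → not eligible.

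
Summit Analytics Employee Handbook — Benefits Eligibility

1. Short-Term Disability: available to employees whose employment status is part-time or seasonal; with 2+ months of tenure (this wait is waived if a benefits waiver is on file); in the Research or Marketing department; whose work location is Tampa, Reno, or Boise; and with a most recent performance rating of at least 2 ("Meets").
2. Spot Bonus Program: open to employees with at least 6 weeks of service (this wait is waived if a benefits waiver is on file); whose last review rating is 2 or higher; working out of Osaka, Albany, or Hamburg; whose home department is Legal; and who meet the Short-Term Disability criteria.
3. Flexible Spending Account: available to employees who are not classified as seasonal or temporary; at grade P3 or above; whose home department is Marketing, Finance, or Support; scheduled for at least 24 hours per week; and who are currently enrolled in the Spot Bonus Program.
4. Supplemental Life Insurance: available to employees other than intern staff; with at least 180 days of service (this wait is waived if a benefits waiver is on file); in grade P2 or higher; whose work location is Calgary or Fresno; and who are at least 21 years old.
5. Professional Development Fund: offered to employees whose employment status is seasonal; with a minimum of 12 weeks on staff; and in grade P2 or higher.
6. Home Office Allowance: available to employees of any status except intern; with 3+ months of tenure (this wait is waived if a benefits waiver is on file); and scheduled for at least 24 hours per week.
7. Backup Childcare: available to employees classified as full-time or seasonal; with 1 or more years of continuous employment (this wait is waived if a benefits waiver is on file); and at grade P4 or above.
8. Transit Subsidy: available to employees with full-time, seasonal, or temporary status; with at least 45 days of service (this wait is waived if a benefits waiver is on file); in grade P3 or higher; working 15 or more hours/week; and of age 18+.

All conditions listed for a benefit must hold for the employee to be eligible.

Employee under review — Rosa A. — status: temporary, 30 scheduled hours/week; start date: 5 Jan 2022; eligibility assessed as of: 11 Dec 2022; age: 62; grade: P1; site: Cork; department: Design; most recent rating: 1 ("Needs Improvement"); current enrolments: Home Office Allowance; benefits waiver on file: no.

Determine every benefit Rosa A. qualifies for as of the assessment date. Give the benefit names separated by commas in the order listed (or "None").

Home Office Allowance

Service from 5 Jan 2022 to 11 Dec 2022: 340 days.
Short-Term Disability — status temporary ✗ (requires part-time or seasonal) → not eligible.
Spot Bonus Program — no waiver, service 340 days ≥ 6 weeks (≈42 days) ✓; rating 1 < 2 ✗ → not eligible.
Flexible Spending Account — status temporary ✗ (excluded) → not eligible.
Supplemental Life Insurance — status temporary ✓ (not excluded); no waiver, service 340 days ≥ 180 days ✓; grade P1 < P2 ✗ → not eligible.
Professional Development Fund — status temporary ✗ (requires seasonal) → not eligible.
Home Office Allowance — status temporary ✓ (not excluded); no waiver, service 340 days ≥ 3 months (≈90 days) ✓; 30 hrs/wk ≥ 24 ✓ → eligible.
Backup Childcare — status temporary ✗ (requires full-time or seasonal) → not eligible.
Transit Subsidy — status temporary ✓; no waiver, service 340 days ≥ 45 days ✓; grade P1 < P3 ✗ → not eligible.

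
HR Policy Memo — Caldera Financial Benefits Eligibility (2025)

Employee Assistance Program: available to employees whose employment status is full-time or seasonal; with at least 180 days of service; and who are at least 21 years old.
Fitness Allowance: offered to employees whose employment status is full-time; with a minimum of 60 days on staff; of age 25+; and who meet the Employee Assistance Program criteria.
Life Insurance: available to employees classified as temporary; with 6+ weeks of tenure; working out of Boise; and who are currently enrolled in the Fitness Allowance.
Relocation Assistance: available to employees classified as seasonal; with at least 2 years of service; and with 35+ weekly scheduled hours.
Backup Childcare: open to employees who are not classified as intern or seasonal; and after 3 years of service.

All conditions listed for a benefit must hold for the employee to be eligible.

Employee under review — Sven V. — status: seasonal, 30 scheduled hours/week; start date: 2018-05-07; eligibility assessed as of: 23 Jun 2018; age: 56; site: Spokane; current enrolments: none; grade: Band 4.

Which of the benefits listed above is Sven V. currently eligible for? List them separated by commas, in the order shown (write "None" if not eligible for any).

Service from 2018-05-07 to 23 Jun 2018: 47 days.
Employee Assistance Program — status seasonal ✓; service 47 days < 180 days ✗ → not eligible.
Fitness Allowance — status seasonal ✗ (requires full-time) → not eligible.
Life Insurance — status seasonal ✗ (requires temporary) → not eligible.
Relocation Assistance — status seasonal ✓; service 47 days < 2 years (≈730 days) ✗ → not eligible.
Backup Childcare — status seasonal ✗ (excluded) → not eligible.

None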